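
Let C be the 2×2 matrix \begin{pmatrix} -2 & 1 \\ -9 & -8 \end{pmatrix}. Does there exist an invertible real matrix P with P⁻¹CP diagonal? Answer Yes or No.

Characteristic polynomial: p(λ) = λ^2 + 10λ + 25 = (λ + 5)^2.
λ = -5 has algebraic multiplicity 2; rank(C + 5I) = 1, so geometric multiplicity = 1.
Geometric multiplicity < algebraic multiplicity, so C is not diagonalizable.

No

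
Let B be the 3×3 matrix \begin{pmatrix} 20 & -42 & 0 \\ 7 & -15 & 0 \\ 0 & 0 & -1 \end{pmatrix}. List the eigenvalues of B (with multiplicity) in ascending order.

Characteristic polynomial: p(t) = t^3 - 4t^2 - 11t - 6 = (t - 6)(t + 1)^2.
Roots (with multiplicity): -1, -1, 6.

-1, -1, 6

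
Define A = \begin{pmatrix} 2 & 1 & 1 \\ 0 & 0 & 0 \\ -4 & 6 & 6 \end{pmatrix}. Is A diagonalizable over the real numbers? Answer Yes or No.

No

Characteristic polynomial: p(t) = t^3 - 8t^2 + 16t = t(t - 4)^2.
t = 4 has algebraic multiplicity 2; rank(A − 4I) = 2, so geometric multiplicity = 1.
Geometric multiplicity < algebraic multiplicity, so A is not diagonalizable.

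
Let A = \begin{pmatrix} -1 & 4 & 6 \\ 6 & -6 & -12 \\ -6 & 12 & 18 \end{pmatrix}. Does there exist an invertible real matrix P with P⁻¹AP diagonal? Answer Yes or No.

Yes

Characteristic polynomial: p(s) = s^3 - 11s^2 + 36s - 36 = (s - 6)(s - 3)(s - 2).
All 3 eigenvalues are distinct, so A is diagonalizable.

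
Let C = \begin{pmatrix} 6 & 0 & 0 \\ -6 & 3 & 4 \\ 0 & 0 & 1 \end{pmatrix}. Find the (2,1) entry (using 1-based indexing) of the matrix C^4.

Characteristic polynomial: t^3 - 10t^2 + 27t - 18 = (t - 6)(t - 3)(t - 1), so the eigenvalues are 1, 3, 6.
t=3: eigenvector (0, 1, 0).
t=6: eigenvector (1, -2, 0).
t=1: eigenvector (0, -2, 1).
P = [[0, 1, 0], [1, -2, -2], [0, 0, 1]], D = diag(3, 6, 1), P⁻¹ = [[2, 1, 2], [1, 0, 0], [0, 0, 1]].
C⁴ = P·diag(81, 1296, 1)·P⁻¹ = [[1296, 0, 0], [-2430, 81, 160], [0, 0, 1]].
The requested entry is -2430.

-2430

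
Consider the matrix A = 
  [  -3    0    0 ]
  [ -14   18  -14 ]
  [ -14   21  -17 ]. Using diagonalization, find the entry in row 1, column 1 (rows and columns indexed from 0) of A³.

246

Characteristic polynomial: μ^3 + 2μ^2 - 15μ - 36 = (μ - 4)(μ + 3)^2, so the eigenvalues are -3, -3, 4.
μ=-3: eigenvector (1, 0, -1).
μ=4: eigenvector (0, 1, 1).
μ=-3: eigenvector (0, 2, 3).
P = [[1, 0, 0], [0, 1, 2], [-1, 1, 3]], D = diag(-3, 4, -3), P⁻¹ = [[1, 0, 0], [-2, 3, -2], [1, -1, 1]].
A³ = P·diag(-27, 64, -27)·P⁻¹ = [[-27, 0, 0], [-182, 246, -182], [-182, 273, -209]].
The requested entry is 246.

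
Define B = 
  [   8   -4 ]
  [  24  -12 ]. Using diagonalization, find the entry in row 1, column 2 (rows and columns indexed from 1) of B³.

-64

Characteristic polynomial: s^2 + 4s = s(s + 4), so the eigenvalues are -4, 0.
s=0: eigenvector (-1, -2).
s=-4: eigenvector (1, 3).
P = [[-1, 1], [-2, 3]], D = diag(0, -4), P⁻¹ = [[-3, 1], [-2, 1]].
B³ = P·diag(0, -64)·P⁻¹ = [[128, -64], [384, -192]].
The requested entry is -64.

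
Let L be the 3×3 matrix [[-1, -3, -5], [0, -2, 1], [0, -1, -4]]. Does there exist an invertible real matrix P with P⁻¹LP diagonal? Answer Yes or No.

Characteristic polynomial: p(λ) = λ^3 + 7λ^2 + 15λ + 9 = (λ + 1)(λ + 3)^2.
λ = -3 has algebraic multiplicity 2; rank(L + 3I) = 2, so geometric multiplicity = 1.
Geometric multiplicity < algebraic multiplicity, so L is not diagonalizable.

No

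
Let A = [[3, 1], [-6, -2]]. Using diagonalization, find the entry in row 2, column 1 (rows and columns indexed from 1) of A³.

Characteristic polynomial: s^2 - s = s(s - 1), so the eigenvalues are 0, 1.
s=1: eigenvector (1, -2).
s=0: eigenvector (1, -3).
P = [[1, 1], [-2, -3]], D = diag(1, 0), P⁻¹ = [[3, 1], [-2, -1]].
A³ = P·diag(1, 0)·P⁻¹ = [[3, 1], [-6, -2]].
The requested entry is -6.

-6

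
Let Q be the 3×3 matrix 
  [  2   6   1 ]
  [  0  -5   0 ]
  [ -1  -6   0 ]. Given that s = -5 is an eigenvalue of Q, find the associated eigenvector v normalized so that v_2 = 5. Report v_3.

Q + 5I = [[7, 6, 1], [0, 0, 0], [-1, -6, 5]].
Solving (Q + 5I)v = 0 gives the eigenspace spanned by (-5, 5, 5).
With v_2 = 5, v = (-5, 5, 5), so v_3 = 5.

5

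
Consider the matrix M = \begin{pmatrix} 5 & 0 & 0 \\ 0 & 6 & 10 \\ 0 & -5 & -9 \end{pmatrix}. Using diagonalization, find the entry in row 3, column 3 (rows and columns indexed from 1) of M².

31

Characteristic polynomial: r^3 - 2r^2 - 19r + 20 = (r - 5)(r - 1)(r + 4), so the eigenvalues are -4, 1, 5.
r=5: eigenvector (1, 0, 0).
r=-4: eigenvector (0, -1, 1).
r=1: eigenvector (0, 2, -1).
P = [[1, 0, 0], [0, -1, 2], [0, 1, -1]], D = diag(5, -4, 1), P⁻¹ = [[1, 0, 0], [0, 1, 2], [0, 1, 1]].
M² = P·diag(25, 16, 1)·P⁻¹ = [[25, 0, 0], [0, -14, -30], [0, 15, 31]].
The requested entry is 31.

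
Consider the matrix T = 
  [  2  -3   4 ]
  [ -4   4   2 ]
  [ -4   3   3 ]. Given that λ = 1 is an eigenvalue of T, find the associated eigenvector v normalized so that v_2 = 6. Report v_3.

3

T − 1I = [[1, -3, 4], [-4, 3, 2], [-4, 3, 2]].
Solving (T − 1I)v = 0 gives the eigenspace spanned by (6, 6, 3).
With v_2 = 6, v = (6, 6, 3), so v_3 = 3.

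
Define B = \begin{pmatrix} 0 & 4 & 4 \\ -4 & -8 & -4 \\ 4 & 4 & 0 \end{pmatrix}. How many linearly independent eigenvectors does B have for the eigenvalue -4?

B + 4I = [[4, 4, 4], [-4, -4, -4], [4, 4, 4]].
This matrix has rank 1, so its null space has dimension 3 − 1 = 2.

2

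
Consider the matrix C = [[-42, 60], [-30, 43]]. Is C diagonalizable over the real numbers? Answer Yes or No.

Characteristic polynomial: p(s) = s^2 - s - 6 = (s - 3)(s + 2).
All 2 eigenvalues are distinct, so C is diagonalizable.

Yes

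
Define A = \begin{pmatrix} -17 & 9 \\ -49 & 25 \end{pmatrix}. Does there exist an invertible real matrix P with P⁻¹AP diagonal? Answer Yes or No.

Characteristic polynomial: p(λ) = λ^2 - 8λ + 16 = (λ - 4)^2.
λ = 4 has algebraic multiplicity 2; rank(A − 4I) = 1, so geometric multiplicity = 1.
Geometric multiplicity < algebraic multiplicity, so A is not diagonalizable.

No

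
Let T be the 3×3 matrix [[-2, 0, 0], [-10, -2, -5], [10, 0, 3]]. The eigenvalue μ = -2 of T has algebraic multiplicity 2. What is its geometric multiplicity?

2

T + 2I = [[0, 0, 0], [-10, 0, -5], [10, 0, 5]].
This matrix has rank 1, so its null space has dimension 3 − 1 = 2.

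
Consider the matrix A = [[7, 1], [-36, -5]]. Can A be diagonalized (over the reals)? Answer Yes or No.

Characteristic polynomial: p(λ) = λ^2 - 2λ + 1 = (λ - 1)^2.
λ = 1 has algebraic multiplicity 2; rank(A − 1I) = 1, so geometric multiplicity = 1.
Geometric multiplicity < algebraic multiplicity, so A is not diagonalizable.

No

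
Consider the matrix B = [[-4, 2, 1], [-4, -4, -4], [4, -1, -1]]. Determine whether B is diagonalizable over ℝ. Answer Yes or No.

Characteristic polynomial: p(s) = s^3 + 9s^2 + 24s + 20 = (s + 2)^2(s + 5).
s = -2 has algebraic multiplicity 2; rank(B + 2I) = 2, so geometric multiplicity = 1.
Geometric multiplicity < algebraic multiplicity, so B is not diagonalizable.

No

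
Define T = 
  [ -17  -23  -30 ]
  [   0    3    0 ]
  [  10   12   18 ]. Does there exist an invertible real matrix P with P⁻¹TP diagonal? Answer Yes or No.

Characteristic polynomial: p(λ) = λ^3 - 4λ^2 - 3λ + 18 = (λ - 3)^2(λ + 2).
λ = 3 has algebraic multiplicity 2; rank(T − 3I) = 2, so geometric multiplicity = 1.
Geometric multiplicity < algebraic multiplicity, so T is not diagonalizable.

No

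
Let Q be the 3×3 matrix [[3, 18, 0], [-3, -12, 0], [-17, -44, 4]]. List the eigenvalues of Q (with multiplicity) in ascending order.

-6, -3, 4

Characteristic polynomial: p(t) = t^3 + 5t^2 - 18t - 72 = (t - 4)(t + 3)(t + 6).
Roots (with multiplicity): -6, -3, 4.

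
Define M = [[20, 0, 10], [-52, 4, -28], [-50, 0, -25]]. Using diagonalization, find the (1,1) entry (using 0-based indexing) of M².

Characteristic polynomial: s^3 + s^2 - 20s = s(s - 4)(s + 5), so the eigenvalues are -5, 0, 4.
s=0: eigenvector (1, -1, -2).
s=4: eigenvector (0, 1, 0).
s=-5: eigenvector (-2, 4, 5).
P = [[1, 0, -2], [-1, 1, 4], [-2, 0, 5]], D = diag(0, 4, -5), P⁻¹ = [[5, 0, 2], [-3, 1, -2], [2, 0, 1]].
M² = P·diag(0, 16, 25)·P⁻¹ = [[-100, 0, -50], [152, 16, 68], [250, 0, 125]].
The requested entry is 16.

16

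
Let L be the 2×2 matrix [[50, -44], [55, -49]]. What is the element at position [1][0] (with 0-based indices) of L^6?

Characteristic polynomial: t^2 - t - 30 = (t - 6)(t + 5), so the eigenvalues are -5, 6.
t=6: eigenvector (1, 1).
t=-5: eigenvector (4, 5).
P = [[1, 4], [1, 5]], D = diag(6, -5), P⁻¹ = [[5, -4], [-1, 1]].
L⁶ = P·diag(46656, 15625)·P⁻¹ = [[170780, -124124], [155155, -108499]].
The requested entry is 155155.

155155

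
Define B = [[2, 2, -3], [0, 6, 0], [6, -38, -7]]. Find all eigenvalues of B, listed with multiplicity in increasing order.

-4, -1, 6

Characteristic polynomial: p(λ) = λ^3 - λ^2 - 26λ - 24 = (λ - 6)(λ + 1)(λ + 4).
Roots (with multiplicity): -4, -1, 6.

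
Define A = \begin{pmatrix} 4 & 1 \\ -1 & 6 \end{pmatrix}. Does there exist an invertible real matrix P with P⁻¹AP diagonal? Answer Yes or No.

Characteristic polynomial: p(s) = s^2 - 10s + 25 = (s - 5)^2.
s = 5 has algebraic multiplicity 2; rank(A − 5I) = 1, so geometric multiplicity = 1.
Geometric multiplicity < algebraic multiplicity, so A is not diagonalizable.

No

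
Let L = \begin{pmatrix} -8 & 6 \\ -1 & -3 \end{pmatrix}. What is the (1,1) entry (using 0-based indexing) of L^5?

Characteristic polynomial: μ^2 + 11μ + 30 = (μ + 5)(μ + 6), so the eigenvalues are -6, -5.
μ=-6: eigenvector (3, 1).
μ=-5: eigenvector (2, 1).
P = [[3, 2], [1, 1]], D = diag(-6, -5), P⁻¹ = [[1, -2], [-1, 3]].
L⁵ = P·diag(-7776, -3125)·P⁻¹ = [[-17078, 27906], [-4651, 6177]].
The requested entry is 6177.

6177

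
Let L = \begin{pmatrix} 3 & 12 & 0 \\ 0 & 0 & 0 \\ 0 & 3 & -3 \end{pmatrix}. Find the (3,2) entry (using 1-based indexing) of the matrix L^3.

Characteristic polynomial: r^3 - 9r = r(r - 3)(r + 3), so the eigenvalues are -3, 0, 3.
r=-3: eigenvector (0, 0, 1).
r=0: eigenvector (-4, 1, 1).
r=3: eigenvector (1, 0, 0).
P = [[0, -4, 1], [0, 1, 0], [1, 1, 0]], D = diag(-3, 0, 3), P⁻¹ = [[0, -1, 1], [0, 1, 0], [1, 4, 0]].
L³ = P·diag(-27, 0, 27)·P⁻¹ = [[27, 108, 0], [0, 0, 0], [0, 27, -27]].
The requested entry is 27.

27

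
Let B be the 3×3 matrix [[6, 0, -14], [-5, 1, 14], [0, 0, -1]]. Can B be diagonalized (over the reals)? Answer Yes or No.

Characteristic polynomial: p(μ) = μ^3 - 6μ^2 - μ + 6 = (μ - 6)(μ - 1)(μ + 1).
All 3 eigenvalues are distinct, so B is diagonalizable.

Yes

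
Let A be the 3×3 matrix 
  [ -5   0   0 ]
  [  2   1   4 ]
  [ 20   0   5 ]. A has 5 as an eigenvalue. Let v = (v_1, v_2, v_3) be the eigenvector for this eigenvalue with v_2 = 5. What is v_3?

5

A − 5I = [[-10, 0, 0], [2, -4, 4], [20, 0, 0]].
Solving (A − 5I)v = 0 gives the eigenspace spanned by (0, 5, 5).
With v_2 = 5, v = (0, 5, 5), so v_3 = 5.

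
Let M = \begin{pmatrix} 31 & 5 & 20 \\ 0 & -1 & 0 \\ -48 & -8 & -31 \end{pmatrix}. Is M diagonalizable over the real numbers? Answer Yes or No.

No

Characteristic polynomial: p(r) = r^3 + r^2 - r - 1 = (r - 1)(r + 1)^2.
r = -1 has algebraic multiplicity 2; rank(M + 1I) = 2, so geometric multiplicity = 1.
Geometric multiplicity < algebraic multiplicity, so M is not diagonalizable.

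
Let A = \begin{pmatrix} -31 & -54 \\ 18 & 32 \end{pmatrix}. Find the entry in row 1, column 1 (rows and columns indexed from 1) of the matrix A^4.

Characteristic polynomial: r^2 - r - 20 = (r - 5)(r + 4), so the eigenvalues are -4, 5.
r=5: eigenvector (-3, 2).
r=-4: eigenvector (-2, 1).
P = [[-3, -2], [2, 1]], D = diag(5, -4), P⁻¹ = [[1, 2], [-2, -3]].
A⁴ = P·diag(625, 256)·P⁻¹ = [[-851, -2214], [738, 1732]].
The requested entry is -851.

-851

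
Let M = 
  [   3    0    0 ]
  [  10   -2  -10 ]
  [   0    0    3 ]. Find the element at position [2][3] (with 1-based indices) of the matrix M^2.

-10

Characteristic polynomial: t^3 - 4t^2 - 3t + 18 = (t - 3)^2(t + 2), so the eigenvalues are -2, 3, 3.
t=3: eigenvector (1, 2, 0).
t=-2: eigenvector (0, 1, 0).
t=3: eigenvector (-2, -6, 1).
P = [[1, 0, -2], [2, 1, -6], [0, 0, 1]], D = diag(3, -2, 3), P⁻¹ = [[1, 0, 2], [-2, 1, 2], [0, 0, 1]].
M² = P·diag(9, 4, 9)·P⁻¹ = [[9, 0, 0], [10, 4, -10], [0, 0, 9]].
The requested entry is -10.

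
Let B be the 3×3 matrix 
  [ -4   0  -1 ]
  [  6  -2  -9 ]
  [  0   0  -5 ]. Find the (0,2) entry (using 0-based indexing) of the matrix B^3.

-61

Characteristic polynomial: μ^3 + 11μ^2 + 38μ + 40 = (μ + 2)(μ + 4)(μ + 5), so the eigenvalues are -5, -4, -2.
μ=-4: eigenvector (1, -3, 0).
μ=-2: eigenvector (0, 1, 0).
μ=-5: eigenvector (1, 1, 1).
P = [[1, 0, 1], [-3, 1, 1], [0, 0, 1]], D = diag(-4, -2, -5), P⁻¹ = [[1, 0, -1], [3, 1, -4], [0, 0, 1]].
B³ = P·diag(-64, -8, -125)·P⁻¹ = [[-64, 0, -61], [168, -8, -285], [0, 0, -125]].
The requested entry is -61.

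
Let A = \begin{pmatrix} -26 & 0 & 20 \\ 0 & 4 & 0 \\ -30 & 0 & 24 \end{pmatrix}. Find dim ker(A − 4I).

2

A − 4I = [[-30, 0, 20], [0, 0, 0], [-30, 0, 20]].
This matrix has rank 1, so its null space has dimension 3 − 1 = 2.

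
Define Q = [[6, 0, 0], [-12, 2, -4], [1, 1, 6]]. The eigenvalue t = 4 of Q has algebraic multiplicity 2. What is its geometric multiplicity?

1

Q − 4I = [[2, 0, 0], [-12, -2, -4], [1, 1, 2]].
This matrix has rank 2, so its null space has dimension 3 − 2 = 1.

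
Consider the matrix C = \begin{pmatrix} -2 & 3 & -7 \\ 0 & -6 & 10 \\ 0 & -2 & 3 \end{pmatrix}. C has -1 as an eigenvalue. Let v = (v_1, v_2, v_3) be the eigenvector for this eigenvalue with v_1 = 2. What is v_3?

C + 1I = [[-1, 3, -7], [0, -5, 10], [0, -2, 4]].
Solving (C + 1I)v = 0 gives the eigenspace spanned by (2, -4, -2).
With v_1 = 2, v = (2, -4, -2), so v_3 = -2.

-2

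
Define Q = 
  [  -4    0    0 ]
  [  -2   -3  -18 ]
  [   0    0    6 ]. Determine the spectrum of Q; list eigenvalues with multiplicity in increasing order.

-4, -3, 6

Characteristic polynomial: p(s) = s^3 + s^2 - 30s - 72 = (s - 6)(s + 3)(s + 4).
Roots (with multiplicity): -4, -3, 6.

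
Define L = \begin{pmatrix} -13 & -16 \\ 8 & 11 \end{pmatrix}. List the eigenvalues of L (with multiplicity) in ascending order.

-5, 3

Characteristic polynomial: p(s) = s^2 + 2s - 15 = (s - 3)(s + 5).
Roots (with multiplicity): -5, 3.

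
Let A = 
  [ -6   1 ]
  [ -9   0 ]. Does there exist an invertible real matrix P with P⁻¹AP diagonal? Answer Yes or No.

No

Characteristic polynomial: p(μ) = μ^2 + 6μ + 9 = (μ + 3)^2.
μ = -3 has algebraic multiplicity 2; rank(A + 3I) = 1, so geometric multiplicity = 1.
Geometric multiplicity < algebraic multiplicity, so A is not diagonalizable.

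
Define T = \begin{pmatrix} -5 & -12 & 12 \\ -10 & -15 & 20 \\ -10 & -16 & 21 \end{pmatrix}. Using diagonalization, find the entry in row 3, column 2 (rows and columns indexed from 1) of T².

Characteristic polynomial: s^3 - s^2 - 25s + 25 = (s - 5)(s - 1)(s + 5), so the eigenvalues are -5, 1, 5.
s=-5: eigenvector (1, 1, 1).
s=5: eigenvector (0, 1, 1).
s=1: eigenvector (2, 0, 1).
P = [[1, 0, 2], [1, 1, 0], [1, 1, 1]], D = diag(-5, 5, 1), P⁻¹ = [[1, 2, -2], [-1, -1, 2], [0, -1, 1]].
T² = P·diag(25, 25, 1)·P⁻¹ = [[25, 48, -48], [0, 25, 0], [0, 24, 1]].
The requested entry is 24.

24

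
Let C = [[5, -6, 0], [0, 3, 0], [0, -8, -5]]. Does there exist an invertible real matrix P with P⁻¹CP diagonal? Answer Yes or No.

Characteristic polynomial: p(λ) = λ^3 - 3λ^2 - 25λ + 75 = (λ - 5)(λ - 3)(λ + 5).
All 3 eigenvalues are distinct, so C is diagonalizable.

Yes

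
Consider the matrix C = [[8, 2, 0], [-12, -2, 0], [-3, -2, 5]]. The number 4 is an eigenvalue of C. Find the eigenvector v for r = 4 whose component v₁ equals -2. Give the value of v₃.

2

C − 4I = [[4, 2, 0], [-12, -6, 0], [-3, -2, 1]].
Solving (C − 4I)v = 0 gives the eigenspace spanned by (-2, 4, 2).
With v₁ = -2, v = (-2, 4, 2), so v₃ = 2.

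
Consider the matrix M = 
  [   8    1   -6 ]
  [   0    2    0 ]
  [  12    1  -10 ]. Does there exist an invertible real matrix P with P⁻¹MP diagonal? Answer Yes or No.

Characteristic polynomial: p(t) = t^3 - 12t + 16 = (t - 2)^2(t + 4).
t = 2 has algebraic multiplicity 2; rank(M − 2I) = 2, so geometric multiplicity = 1.
Geometric multiplicity < algebraic multiplicity, so M is not diagonalizable.

No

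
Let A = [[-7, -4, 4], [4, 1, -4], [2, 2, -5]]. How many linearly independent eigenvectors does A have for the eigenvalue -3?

A + 3I = [[-4, -4, 4], [4, 4, -4], [2, 2, -2]].
This matrix has rank 1, so its null space has dimension 3 − 1 = 2.

2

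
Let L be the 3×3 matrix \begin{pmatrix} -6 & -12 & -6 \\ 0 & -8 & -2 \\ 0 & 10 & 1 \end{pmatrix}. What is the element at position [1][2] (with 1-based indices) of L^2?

Characteristic polynomial: λ^3 + 13λ^2 + 54λ + 72 = (λ + 3)(λ + 4)(λ + 6), so the eigenvalues are -6, -4, -3.
λ=-6: eigenvector (1, 0, 0).
λ=-3: eigenvector (-2, -2, 5).
λ=-4: eigenvector (0, 1, -2).
P = [[1, -2, 0], [0, -2, 1], [0, 5, -2]], D = diag(-6, -3, -4), P⁻¹ = [[1, 4, 2], [0, 2, 1], [0, 5, 2]].
L² = P·diag(36, 9, 16)·P⁻¹ = [[36, 108, 54], [0, 44, 14], [0, -70, -19]].
The requested entry is 108.

108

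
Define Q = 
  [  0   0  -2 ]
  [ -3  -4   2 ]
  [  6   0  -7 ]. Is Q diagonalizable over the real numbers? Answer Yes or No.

No

Characteristic polynomial: p(λ) = λ^3 + 11λ^2 + 40λ + 48 = (λ + 3)(λ + 4)^2.
λ = -4 has algebraic multiplicity 2; rank(Q + 4I) = 2, so geometric multiplicity = 1.
Geometric multiplicity < algebraic multiplicity, so Q is not diagonalizable.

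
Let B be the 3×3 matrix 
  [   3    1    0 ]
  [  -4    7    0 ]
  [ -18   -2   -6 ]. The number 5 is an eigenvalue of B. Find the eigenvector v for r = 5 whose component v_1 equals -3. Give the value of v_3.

B − 5I = [[-2, 1, 0], [-4, 2, 0], [-18, -2, -11]].
Solving (B − 5I)v = 0 gives the eigenspace spanned by (-3, -6, 6).
With v_1 = -3, v = (-3, -6, 6), so v_3 = 6.

6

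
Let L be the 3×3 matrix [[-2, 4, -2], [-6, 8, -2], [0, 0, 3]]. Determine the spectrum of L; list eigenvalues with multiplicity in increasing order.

Characteristic polynomial: p(μ) = μ^3 - 9μ^2 + 26μ - 24 = (μ - 4)(μ - 3)(μ - 2).
Roots (with multiplicity): 2, 3, 4.

2, 3, 4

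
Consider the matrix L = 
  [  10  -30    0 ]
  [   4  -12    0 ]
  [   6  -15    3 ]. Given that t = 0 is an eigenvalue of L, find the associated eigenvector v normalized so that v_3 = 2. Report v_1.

L = [[10, -30, 0], [4, -12, 0], [6, -15, 3]].
Solving (L)v = 0 gives the eigenspace spanned by (-6, -2, 2).
With v_3 = 2, v = (-6, -2, 2), so v_1 = -6.

-6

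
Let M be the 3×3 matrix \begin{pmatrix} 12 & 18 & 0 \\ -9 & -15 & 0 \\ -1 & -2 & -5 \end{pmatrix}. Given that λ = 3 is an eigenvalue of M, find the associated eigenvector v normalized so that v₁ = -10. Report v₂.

M − 3I = [[9, 18, 0], [-9, -18, 0], [-1, -2, -8]].
Solving (M − 3I)v = 0 gives the eigenspace spanned by (-10, 5, 0).
With v₁ = -10, v = (-10, 5, 0), so v₂ = 5.

5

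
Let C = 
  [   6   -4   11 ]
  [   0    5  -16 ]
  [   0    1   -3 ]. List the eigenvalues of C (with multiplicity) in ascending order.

Characteristic polynomial: p(r) = r^3 - 8r^2 + 13r - 6 = (r - 6)(r - 1)^2.
Roots (with multiplicity): 1, 1, 6.

1, 1, 6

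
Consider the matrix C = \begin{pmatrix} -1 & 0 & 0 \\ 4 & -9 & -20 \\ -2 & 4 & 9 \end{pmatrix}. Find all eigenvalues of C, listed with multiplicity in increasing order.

-1, -1, 1

Characteristic polynomial: p(s) = s^3 + s^2 - s - 1 = (s - 1)(s + 1)^2.
Roots (with multiplicity): -1, -1, 1.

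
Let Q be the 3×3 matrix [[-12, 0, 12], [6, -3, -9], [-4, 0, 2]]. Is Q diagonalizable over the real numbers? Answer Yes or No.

Yes

Characteristic polynomial: p(t) = t^3 + 13t^2 + 54t + 72 = (t + 3)(t + 4)(t + 6).
All 3 eigenvalues are distinct, so Q is diagonalizable.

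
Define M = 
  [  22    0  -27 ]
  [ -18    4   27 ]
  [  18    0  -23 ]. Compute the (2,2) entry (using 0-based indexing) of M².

43

Characteristic polynomial: λ^3 - 3λ^2 - 24λ + 80 = (λ - 4)^2(λ + 5), so the eigenvalues are -5, 4, 4.
λ=4: eigenvector (3, -3, 2).
λ=4: eigenvector (0, 1, 0).
λ=-5: eigenvector (1, -1, 1).
P = [[3, 0, 1], [-3, 1, -1], [2, 0, 1]], D = diag(4, 4, -5), P⁻¹ = [[1, 0, -1], [1, 1, 0], [-2, 0, 3]].
M² = P·diag(16, 16, 25)·P⁻¹ = [[-2, 0, 27], [18, 16, -27], [-18, 0, 43]].
The requested entry is 43.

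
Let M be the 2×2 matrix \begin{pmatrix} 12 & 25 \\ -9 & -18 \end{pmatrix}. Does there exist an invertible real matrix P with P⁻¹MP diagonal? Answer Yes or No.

No

Characteristic polynomial: p(r) = r^2 + 6r + 9 = (r + 3)^2.
r = -3 has algebraic multiplicity 2; rank(M + 3I) = 1, so geometric multiplicity = 1.
Geometric multiplicity < algebraic multiplicity, so M is not diagonalizable.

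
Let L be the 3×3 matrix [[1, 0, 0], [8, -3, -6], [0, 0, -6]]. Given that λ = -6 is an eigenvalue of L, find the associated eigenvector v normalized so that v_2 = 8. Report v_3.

L + 6I = [[7, 0, 0], [8, 3, -6], [0, 0, 0]].
Solving (L + 6I)v = 0 gives the eigenspace spanned by (0, 8, 4).
With v_2 = 8, v = (0, 8, 4), so v_3 = 4.

4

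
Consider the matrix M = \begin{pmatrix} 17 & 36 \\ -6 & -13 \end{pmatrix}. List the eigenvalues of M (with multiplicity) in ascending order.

Characteristic polynomial: p(λ) = λ^2 - 4λ - 5 = (λ - 5)(λ + 1).
Roots (with multiplicity): -1, 5.

-1, 5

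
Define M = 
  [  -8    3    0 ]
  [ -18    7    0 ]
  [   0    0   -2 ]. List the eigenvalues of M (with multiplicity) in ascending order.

Characteristic polynomial: p(μ) = μ^3 + 3μ^2 - 4 = (μ - 1)(μ + 2)^2.
Roots (with multiplicity): -2, -2, 1.

-2, -2, 1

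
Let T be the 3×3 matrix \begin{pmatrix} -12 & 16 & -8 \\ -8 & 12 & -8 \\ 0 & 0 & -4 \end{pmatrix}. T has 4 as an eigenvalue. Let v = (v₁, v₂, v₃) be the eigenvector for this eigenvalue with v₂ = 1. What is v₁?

1

T − 4I = [[-16, 16, -8], [-8, 8, -8], [0, 0, -8]].
Solving (T − 4I)v = 0 gives the eigenspace spanned by (1, 1, 0).
With v₂ = 1, v = (1, 1, 0), so v₁ = 1.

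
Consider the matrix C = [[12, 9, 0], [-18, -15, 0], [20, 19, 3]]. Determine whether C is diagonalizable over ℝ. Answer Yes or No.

No

Characteristic polynomial: p(μ) = μ^3 - 27μ + 54 = (μ - 3)^2(μ + 6).
μ = 3 has algebraic multiplicity 2; rank(C − 3I) = 2, so geometric multiplicity = 1.
Geometric multiplicity < algebraic multiplicity, so C is not diagonalizable.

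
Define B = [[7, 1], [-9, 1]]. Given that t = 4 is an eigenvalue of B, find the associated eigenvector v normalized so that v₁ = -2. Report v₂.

6

B − 4I = [[3, 1], [-9, -3]].
Solving (B − 4I)v = 0 gives the eigenspace spanned by (-2, 6).
With v₁ = -2, v = (-2, 6), so v₂ = 6.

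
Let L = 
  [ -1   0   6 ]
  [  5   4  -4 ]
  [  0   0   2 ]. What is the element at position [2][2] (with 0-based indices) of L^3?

Characteristic polynomial: t^3 - 5t^2 + 2t + 8 = (t - 4)(t - 2)(t + 1), so the eigenvalues are -1, 2, 4.
t=-1: eigenvector (1, -1, 0).
t=4: eigenvector (0, 1, 0).
t=2: eigenvector (2, -3, 1).
P = [[1, 0, 2], [-1, 1, -3], [0, 0, 1]], D = diag(-1, 4, 2), P⁻¹ = [[1, 0, -2], [1, 1, 1], [0, 0, 1]].
L³ = P·diag(-1, 64, 8)·P⁻¹ = [[-1, 0, 18], [65, 64, 38], [0, 0, 8]].
The requested entry is 8.

8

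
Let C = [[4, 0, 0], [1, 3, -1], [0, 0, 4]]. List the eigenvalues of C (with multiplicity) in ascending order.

Characteristic polynomial: p(t) = t^3 - 11t^2 + 40t - 48 = (t - 4)^2(t - 3).
Roots (with multiplicity): 3, 4, 4.

3, 4, 4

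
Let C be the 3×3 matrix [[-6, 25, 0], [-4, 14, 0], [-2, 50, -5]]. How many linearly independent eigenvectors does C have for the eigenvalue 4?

C − 4I = [[-10, 25, 0], [-4, 10, 0], [-2, 50, -9]].
This matrix has rank 2, so its null space has dimension 3 − 2 = 1.

1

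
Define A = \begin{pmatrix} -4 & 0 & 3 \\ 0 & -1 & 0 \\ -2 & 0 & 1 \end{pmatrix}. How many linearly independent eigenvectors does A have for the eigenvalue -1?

A + 1I = [[-3, 0, 3], [0, 0, 0], [-2, 0, 2]].
This matrix has rank 1, so its null space has dimension 3 − 1 = 2.

2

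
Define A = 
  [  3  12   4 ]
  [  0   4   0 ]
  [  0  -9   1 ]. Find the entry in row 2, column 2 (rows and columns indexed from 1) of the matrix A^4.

256

Characteristic polynomial: r^3 - 8r^2 + 19r - 12 = (r - 4)(r - 3)(r - 1), so the eigenvalues are 1, 3, 4.
r=3: eigenvector (1, 0, 0).
r=4: eigenvector (0, 1, -3).
r=1: eigenvector (-2, 0, 1).
P = [[1, 0, -2], [0, 1, 0], [0, -3, 1]], D = diag(3, 4, 1), P⁻¹ = [[1, 6, 2], [0, 1, 0], [0, 3, 1]].
A⁴ = P·diag(81, 256, 1)·P⁻¹ = [[81, 480, 160], [0, 256, 0], [0, -765, 1]].
The requested entry is 256.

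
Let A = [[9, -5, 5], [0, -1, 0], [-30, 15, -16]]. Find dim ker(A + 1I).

A + 1I = [[10, -5, 5], [0, 0, 0], [-30, 15, -15]].
This matrix has rank 1, so its null space has dimension 3 − 1 = 2.

2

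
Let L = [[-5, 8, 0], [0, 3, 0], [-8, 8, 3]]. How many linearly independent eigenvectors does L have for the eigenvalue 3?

L − 3I = [[-8, 8, 0], [0, 0, 0], [-8, 8, 0]].
This matrix has rank 1, so its null space has dimension 3 − 1 = 2.

2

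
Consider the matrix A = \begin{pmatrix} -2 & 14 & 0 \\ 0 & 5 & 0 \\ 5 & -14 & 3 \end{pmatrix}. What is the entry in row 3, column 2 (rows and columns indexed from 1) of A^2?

Characteristic polynomial: s^3 - 6s^2 - s + 30 = (s - 5)(s - 3)(s + 2), so the eigenvalues are -2, 3, 5.
s=-2: eigenvector (1, 0, -1).
s=5: eigenvector (2, 1, -2).
s=3: eigenvector (0, 0, 1).
P = [[1, 2, 0], [0, 1, 0], [-1, -2, 1]], D = diag(-2, 5, 3), P⁻¹ = [[1, -2, 0], [0, 1, 0], [1, 0, 1]].
A² = P·diag(4, 25, 9)·P⁻¹ = [[4, 42, 0], [0, 25, 0], [5, -42, 9]].
The requested entry is -42.

-42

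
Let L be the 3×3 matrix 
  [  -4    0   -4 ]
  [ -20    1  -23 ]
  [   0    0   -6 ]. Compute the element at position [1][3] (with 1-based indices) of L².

40

Characteristic polynomial: s^3 + 9s^2 + 14s - 24 = (s - 1)(s + 4)(s + 6), so the eigenvalues are -6, -4, 1.
s=-4: eigenvector (1, 4, 0).
s=1: eigenvector (0, 1, 0).
s=-6: eigenvector (2, 9, 1).
P = [[1, 0, 2], [4, 1, 9], [0, 0, 1]], D = diag(-4, 1, -6), P⁻¹ = [[1, 0, -2], [-4, 1, -1], [0, 0, 1]].
L² = P·diag(16, 1, 36)·P⁻¹ = [[16, 0, 40], [60, 1, 195], [0, 0, 36]].
The requested entry is 40.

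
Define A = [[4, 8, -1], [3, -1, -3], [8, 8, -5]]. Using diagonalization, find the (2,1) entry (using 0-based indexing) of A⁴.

Characteristic polynomial: r^3 + 2r^2 - 11r - 12 = (r - 3)(r + 1)(r + 4), so the eigenvalues are -4, -1, 3.
r=-4: eigenvector (1, -1, 0).
r=-1: eigenvector (-2, 1, -2).
r=3: eigenvector (1, 0, 1).
P = [[1, -2, 1], [-1, 1, 0], [0, -2, 1]], D = diag(-4, -1, 3), P⁻¹ = [[1, 0, -1], [1, 1, -1], [2, 2, -1]].
A⁴ = P·diag(256, 1, 81)·P⁻¹ = [[416, 160, -335], [-255, 1, 255], [160, 160, -79]].
The requested entry is 160.

160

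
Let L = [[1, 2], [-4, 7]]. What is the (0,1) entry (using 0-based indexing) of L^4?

544

Characteristic polynomial: λ^2 - 8λ + 15 = (λ - 5)(λ - 3), so the eigenvalues are 3, 5.
λ=3: eigenvector (-1, -1).
λ=5: eigenvector (1, 2).
P = [[-1, 1], [-1, 2]], D = diag(3, 5), P⁻¹ = [[-2, 1], [-1, 1]].
L⁴ = P·diag(81, 625)·P⁻¹ = [[-463, 544], [-1088, 1169]].
The requested entry is 544.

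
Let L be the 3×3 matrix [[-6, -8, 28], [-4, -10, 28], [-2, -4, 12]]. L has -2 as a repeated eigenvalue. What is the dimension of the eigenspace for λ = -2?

L + 2I = [[-4, -8, 28], [-4, -8, 28], [-2, -4, 14]].
This matrix has rank 1, so its null space has dimension 3 − 1 = 2.

2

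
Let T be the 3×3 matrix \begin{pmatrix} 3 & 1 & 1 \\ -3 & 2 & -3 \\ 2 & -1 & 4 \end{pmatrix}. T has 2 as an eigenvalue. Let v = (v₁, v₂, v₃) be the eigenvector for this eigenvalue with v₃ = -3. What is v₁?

3

T − 2I = [[1, 1, 1], [-3, 0, -3], [2, -1, 2]].
Solving (T − 2I)v = 0 gives the eigenspace spanned by (3, 0, -3).
With v₃ = -3, v = (3, 0, -3), so v₁ = 3.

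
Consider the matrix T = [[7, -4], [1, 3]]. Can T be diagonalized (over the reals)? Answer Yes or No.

No

Characteristic polynomial: p(μ) = μ^2 - 10μ + 25 = (μ - 5)^2.
μ = 5 has algebraic multiplicity 2; rank(T − 5I) = 1, so geometric multiplicity = 1.
Geometric multiplicity < algebraic multiplicity, so T is not diagonalizable.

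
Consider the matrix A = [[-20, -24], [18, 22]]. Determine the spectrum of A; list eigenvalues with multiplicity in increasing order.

-2, 4

Characteristic polynomial: p(λ) = λ^2 - 2λ - 8 = (λ - 4)(λ + 2).
Roots (with multiplicity): -2, 4.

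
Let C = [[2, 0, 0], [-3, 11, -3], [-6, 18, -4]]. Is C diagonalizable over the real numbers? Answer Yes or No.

Yes

Characteristic polynomial: p(r) = r^3 - 9r^2 + 24r - 20 = (r - 5)(r - 2)^2.
r = 2 has algebraic multiplicity 2; rank(C − 2I) = 1, so geometric multiplicity = 2.
Every eigenvalue has geometric = algebraic multiplicity, so C is diagonalizable.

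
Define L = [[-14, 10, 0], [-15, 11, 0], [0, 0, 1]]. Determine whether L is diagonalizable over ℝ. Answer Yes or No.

Characteristic polynomial: p(t) = t^3 + 2t^2 - 7t + 4 = (t - 1)^2(t + 4).
t = 1 has algebraic multiplicity 2; rank(L − 1I) = 1, so geometric multiplicity = 2.
Every eigenvalue has geometric = algebraic multiplicity, so L is diagonalizable.

Yes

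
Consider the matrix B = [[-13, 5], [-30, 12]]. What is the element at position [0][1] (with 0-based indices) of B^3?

35

Characteristic polynomial: μ^2 + μ - 6 = (μ - 2)(μ + 3), so the eigenvalues are -3, 2.
μ=2: eigenvector (1, 3).
μ=-3: eigenvector (-1, -2).
P = [[1, -1], [3, -2]], D = diag(2, -3), P⁻¹ = [[-2, 1], [-3, 1]].
B³ = P·diag(8, -27)·P⁻¹ = [[-97, 35], [-210, 78]].
The requested entry is 35.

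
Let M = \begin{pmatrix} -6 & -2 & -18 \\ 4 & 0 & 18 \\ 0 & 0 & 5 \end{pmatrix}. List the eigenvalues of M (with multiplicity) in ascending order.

Characteristic polynomial: p(r) = r^3 + r^2 - 22r - 40 = (r - 5)(r + 2)(r + 4).
Roots (with multiplicity): -4, -2, 5.

-4, -2, 5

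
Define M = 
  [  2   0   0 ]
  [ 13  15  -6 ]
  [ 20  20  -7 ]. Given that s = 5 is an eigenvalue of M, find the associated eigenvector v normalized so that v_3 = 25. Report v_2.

15

M − 5I = [[-3, 0, 0], [13, 10, -6], [20, 20, -12]].
Solving (M − 5I)v = 0 gives the eigenspace spanned by (0, 15, 25).
With v_3 = 25, v = (0, 15, 25), so v_2 = 15.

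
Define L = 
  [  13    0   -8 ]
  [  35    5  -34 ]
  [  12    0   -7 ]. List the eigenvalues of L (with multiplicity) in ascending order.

Characteristic polynomial: p(t) = t^3 - 11t^2 + 35t - 25 = (t - 5)^2(t - 1).
Roots (with multiplicity): 1, 5, 5.

1, 5, 5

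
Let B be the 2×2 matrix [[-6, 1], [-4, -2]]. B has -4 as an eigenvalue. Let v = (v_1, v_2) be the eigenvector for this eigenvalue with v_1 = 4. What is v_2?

B + 4I = [[-2, 1], [-4, 2]].
Solving (B + 4I)v = 0 gives the eigenspace spanned by (4, 8).
With v_1 = 4, v = (4, 8), so v_2 = 8.

8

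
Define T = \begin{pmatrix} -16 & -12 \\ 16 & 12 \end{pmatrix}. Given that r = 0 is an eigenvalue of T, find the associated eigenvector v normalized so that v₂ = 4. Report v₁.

-3

T = [[-16, -12], [16, 12]].
Solving (T)v = 0 gives the eigenspace spanned by (-3, 4).
With v₂ = 4, v = (-3, 4), so v₁ = -3.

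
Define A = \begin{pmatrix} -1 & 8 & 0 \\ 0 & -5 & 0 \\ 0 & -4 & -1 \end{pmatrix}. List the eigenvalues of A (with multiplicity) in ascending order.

-5, -1, -1

Characteristic polynomial: p(s) = s^3 + 7s^2 + 11s + 5 = (s + 1)^2(s + 5).
Roots (with multiplicity): -5, -1, -1.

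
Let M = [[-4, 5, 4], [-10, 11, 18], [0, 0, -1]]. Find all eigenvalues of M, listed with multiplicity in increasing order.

Characteristic polynomial: p(t) = t^3 - 6t^2 - t + 6 = (t - 6)(t - 1)(t + 1).
Roots (with multiplicity): -1, 1, 6.

-1, 1, 6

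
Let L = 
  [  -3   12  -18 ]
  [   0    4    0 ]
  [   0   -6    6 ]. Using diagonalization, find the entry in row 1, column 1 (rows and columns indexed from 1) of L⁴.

81

Characteristic polynomial: λ^3 - 7λ^2 - 6λ + 72 = (λ - 6)(λ - 4)(λ + 3), so the eigenvalues are -3, 4, 6.
λ=-3: eigenvector (1, 0, 0).
λ=4: eigenvector (-6, 1, 3).
λ=6: eigenvector (-2, 0, 1).
P = [[1, -6, -2], [0, 1, 0], [0, 3, 1]], D = diag(-3, 4, 6), P⁻¹ = [[1, 0, 2], [0, 1, 0], [0, -3, 1]].
L⁴ = P·diag(81, 256, 1296)·P⁻¹ = [[81, 6240, -2430], [0, 256, 0], [0, -3120, 1296]].
The requested entry is 81.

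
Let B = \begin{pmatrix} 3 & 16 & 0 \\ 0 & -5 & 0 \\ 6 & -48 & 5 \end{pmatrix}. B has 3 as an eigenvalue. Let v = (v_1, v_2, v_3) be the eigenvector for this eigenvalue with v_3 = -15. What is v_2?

B − 3I = [[0, 16, 0], [0, -8, 0], [6, -48, 2]].
Solving (B − 3I)v = 0 gives the eigenspace spanned by (5, 0, -15).
With v_3 = -15, v = (5, 0, -15), so v_2 = 0.

0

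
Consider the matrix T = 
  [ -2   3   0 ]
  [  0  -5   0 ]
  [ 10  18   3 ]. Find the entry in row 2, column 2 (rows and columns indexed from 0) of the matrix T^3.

27

Characteristic polynomial: μ^3 + 4μ^2 - 11μ - 30 = (μ - 3)(μ + 2)(μ + 5), so the eigenvalues are -5, -2, 3.
μ=3: eigenvector (0, 0, 1).
μ=-5: eigenvector (-1, 1, -1).
μ=-2: eigenvector (1, 0, -2).
P = [[0, -1, 1], [0, 1, 0], [1, -1, -2]], D = diag(3, -5, -2), P⁻¹ = [[2, 3, 1], [0, 1, 0], [1, 1, 0]].
T³ = P·diag(27, -125, -8)·P⁻¹ = [[-8, 117, 0], [0, -125, 0], [70, 222, 27]].
The requested entry is 27.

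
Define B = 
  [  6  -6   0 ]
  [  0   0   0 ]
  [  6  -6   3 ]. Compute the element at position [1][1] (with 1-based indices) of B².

36

Characteristic polynomial: r^3 - 9r^2 + 18r = r(r - 6)(r - 3), so the eigenvalues are 0, 3, 6.
r=0: eigenvector (1, 1, 0).
r=6: eigenvector (1, 0, 2).
r=3: eigenvector (0, 0, 1).
P = [[1, 1, 0], [1, 0, 0], [0, 2, 1]], D = diag(0, 6, 3), P⁻¹ = [[0, 1, 0], [1, -1, 0], [-2, 2, 1]].
B² = P·diag(0, 36, 9)·P⁻¹ = [[36, -36, 0], [0, 0, 0], [54, -54, 9]].
The requested entry is 36.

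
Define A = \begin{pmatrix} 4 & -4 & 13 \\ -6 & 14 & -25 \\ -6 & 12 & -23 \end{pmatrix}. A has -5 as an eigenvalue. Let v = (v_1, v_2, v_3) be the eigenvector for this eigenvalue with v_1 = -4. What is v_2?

A + 5I = [[9, -4, 13], [-6, 19, -25], [-6, 12, -18]].
Solving (A + 5I)v = 0 gives the eigenspace spanned by (-4, 4, 4).
With v_1 = -4, v = (-4, 4, 4), so v_2 = 4.

4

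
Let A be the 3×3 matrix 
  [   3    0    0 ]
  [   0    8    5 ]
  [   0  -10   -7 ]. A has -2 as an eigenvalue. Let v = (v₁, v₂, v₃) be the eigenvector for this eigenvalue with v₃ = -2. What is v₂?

A + 2I = [[5, 0, 0], [0, 10, 5], [0, -10, -5]].
Solving (A + 2I)v = 0 gives the eigenspace spanned by (0, 1, -2).
With v₃ = -2, v = (0, 1, -2), so v₂ = 1.

1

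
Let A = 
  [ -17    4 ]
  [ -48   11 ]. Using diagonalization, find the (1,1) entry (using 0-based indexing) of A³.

371

Characteristic polynomial: λ^2 + 6λ + 5 = (λ + 1)(λ + 5), so the eigenvalues are -5, -1.
λ=-1: eigenvector (-1, -4).
λ=-5: eigenvector (1, 3).
P = [[-1, 1], [-4, 3]], D = diag(-1, -5), P⁻¹ = [[3, -1], [4, -1]].
A³ = P·diag(-1, -125)·P⁻¹ = [[-497, 124], [-1488, 371]].
The requested entry is 371.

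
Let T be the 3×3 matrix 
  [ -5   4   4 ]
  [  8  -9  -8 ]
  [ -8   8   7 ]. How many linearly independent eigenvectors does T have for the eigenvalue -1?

2

T + 1I = [[-4, 4, 4], [8, -8, -8], [-8, 8, 8]].
This matrix has rank 1, so its null space has dimension 3 − 1 = 2.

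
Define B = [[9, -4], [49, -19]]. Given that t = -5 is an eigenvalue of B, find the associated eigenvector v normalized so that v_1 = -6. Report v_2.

-21

B + 5I = [[14, -4], [49, -14]].
Solving (B + 5I)v = 0 gives the eigenspace spanned by (-6, -21).
With v_1 = -6, v = (-6, -21), so v_2 = -21.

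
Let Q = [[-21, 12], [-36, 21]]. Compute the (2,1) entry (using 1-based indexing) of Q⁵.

-2916

Characteristic polynomial: t^2 - 9 = (t - 3)(t + 3), so the eigenvalues are -3, 3.
t=-3: eigenvector (-2, -3).
t=3: eigenvector (1, 2).
P = [[-2, 1], [-3, 2]], D = diag(-3, 3), P⁻¹ = [[-2, 1], [-3, 2]].
Q⁵ = P·diag(-243, 243)·P⁻¹ = [[-1701, 972], [-2916, 1701]].
The requested entry is -2916.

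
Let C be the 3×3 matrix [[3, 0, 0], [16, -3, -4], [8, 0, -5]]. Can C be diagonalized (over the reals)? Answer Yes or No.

Characteristic polynomial: p(s) = s^3 + 5s^2 - 9s - 45 = (s - 3)(s + 3)(s + 5).
All 3 eigenvalues are distinct, so C is diagonalizable.

Yes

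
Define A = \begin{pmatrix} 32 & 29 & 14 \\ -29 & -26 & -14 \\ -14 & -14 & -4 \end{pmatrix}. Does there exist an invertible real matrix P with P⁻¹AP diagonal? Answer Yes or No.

No

Characteristic polynomial: p(μ) = μ^3 - 2μ^2 - 15μ + 36 = (μ - 3)^2(μ + 4).
μ = 3 has algebraic multiplicity 2; rank(A − 3I) = 2, so geometric multiplicity = 1.
Geometric multiplicity < algebraic multiplicity, so A is not diagonalizable.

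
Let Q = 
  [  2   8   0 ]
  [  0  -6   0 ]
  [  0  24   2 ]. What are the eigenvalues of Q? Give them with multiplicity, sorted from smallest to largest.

Characteristic polynomial: p(t) = t^3 + 2t^2 - 20t + 24 = (t - 2)^2(t + 6).
Roots (with multiplicity): -6, 2, 2.

-6, 2, 2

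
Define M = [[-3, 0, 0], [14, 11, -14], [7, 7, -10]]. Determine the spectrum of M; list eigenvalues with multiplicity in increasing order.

-3, -3, 4

Characteristic polynomial: p(r) = r^3 + 2r^2 - 15r - 36 = (r - 4)(r + 3)^2.
Roots (with multiplicity): -3, -3, 4.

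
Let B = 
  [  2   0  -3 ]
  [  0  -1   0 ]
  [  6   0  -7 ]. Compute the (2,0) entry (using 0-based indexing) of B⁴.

Characteristic polynomial: λ^3 + 6λ^2 + 9λ + 4 = (λ + 1)^2(λ + 4), so the eigenvalues are -4, -1, -1.
λ=-1: eigenvector (1, 1, 1).
λ=-1: eigenvector (0, 1, 0).
λ=-4: eigenvector (1, 0, 2).
P = [[1, 0, 1], [1, 1, 0], [1, 0, 2]], D = diag(-1, -1, -4), P⁻¹ = [[2, 0, -1], [-2, 1, 1], [-1, 0, 1]].
B⁴ = P·diag(1, 1, 256)·P⁻¹ = [[-254, 0, 255], [0, 1, 0], [-510, 0, 511]].
The requested entry is -510.

-510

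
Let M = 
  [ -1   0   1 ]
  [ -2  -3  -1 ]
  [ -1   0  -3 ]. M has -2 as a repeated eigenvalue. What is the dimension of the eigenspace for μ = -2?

1

M + 2I = [[1, 0, 1], [-2, -1, -1], [-1, 0, -1]].
This matrix has rank 2, so its null space has dimension 3 − 2 = 1.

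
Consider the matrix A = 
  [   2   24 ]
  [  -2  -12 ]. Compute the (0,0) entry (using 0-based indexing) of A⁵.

Characteristic polynomial: λ^2 + 10λ + 24 = (λ + 4)(λ + 6), so the eigenvalues are -6, -4.
λ=-4: eigenvector (4, -1).
λ=-6: eigenvector (-3, 1).
P = [[4, -3], [-1, 1]], D = diag(-4, -6), P⁻¹ = [[1, 3], [1, 4]].
A⁵ = P·diag(-1024, -7776)·P⁻¹ = [[19232, 81024], [-6752, -28032]].
The requested entry is 19232.

19232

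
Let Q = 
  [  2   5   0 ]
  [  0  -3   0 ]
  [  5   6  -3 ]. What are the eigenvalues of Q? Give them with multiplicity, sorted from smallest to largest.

Characteristic polynomial: p(t) = t^3 + 4t^2 - 3t - 18 = (t - 2)(t + 3)^2.
Roots (with multiplicity): -3, -3, 2.

-3, -3, 2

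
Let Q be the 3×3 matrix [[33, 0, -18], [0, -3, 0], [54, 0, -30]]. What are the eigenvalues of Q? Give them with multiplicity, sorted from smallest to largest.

-3, -3, 6

Characteristic polynomial: p(r) = r^3 - 27r - 54 = (r - 6)(r + 3)^2.
Roots (with multiplicity): -3, -3, 6.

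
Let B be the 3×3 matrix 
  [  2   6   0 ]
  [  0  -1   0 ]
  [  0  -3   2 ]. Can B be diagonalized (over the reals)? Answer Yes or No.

Yes

Characteristic polynomial: p(t) = t^3 - 3t^2 + 4 = (t - 2)^2(t + 1).
t = 2 has algebraic multiplicity 2; rank(B − 2I) = 1, so geometric multiplicity = 2.
Every eigenvalue has geometric = algebraic multiplicity, so B is diagonalizable.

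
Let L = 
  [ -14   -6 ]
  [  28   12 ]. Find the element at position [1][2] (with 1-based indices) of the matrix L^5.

-96

Characteristic polynomial: t^2 + 2t = t(t + 2), so the eigenvalues are -2, 0.
t=-2: eigenvector (1, -2).
t=0: eigenvector (-3, 7).
P = [[1, -3], [-2, 7]], D = diag(-2, 0), P⁻¹ = [[7, 3], [2, 1]].
L⁵ = P·diag(-32, 0)·P⁻¹ = [[-224, -96], [448, 192]].
The requested entry is -96.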